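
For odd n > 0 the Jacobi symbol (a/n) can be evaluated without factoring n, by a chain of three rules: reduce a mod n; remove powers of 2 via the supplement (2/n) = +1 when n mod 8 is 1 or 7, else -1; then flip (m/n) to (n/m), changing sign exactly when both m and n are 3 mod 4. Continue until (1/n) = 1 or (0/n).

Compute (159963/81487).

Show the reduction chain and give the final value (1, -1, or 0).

1

(159963/81487): 159963 mod 81487 = 78476, so (159963/81487) = (78476/81487)
factor out 2^2: 78476 = 2^2·19619; with 81487 mod 8 = 7, (2/81487) = +1; sign now +1; continue with (19619/81487)
flip (19619/81487) -> (81487/19619): both odd, 19619 mod 4 = 3, 81487 mod 4 = 3, so the flip contributes -1; sign now -1
(81487/19619): 81487 mod 19619 = 3011, so (81487/19619) = (3011/19619)
flip (3011/19619) -> (19619/3011): both odd, 3011 mod 4 = 3, 19619 mod 4 = 3, so the flip contributes -1; sign now +1
(19619/3011): 19619 mod 3011 = 1553, so (19619/3011) = (1553/3011)
flip (1553/3011) -> (3011/1553): both odd, 1553 mod 4 = 1, 3011 mod 4 = 3, so the flip contributes +1; sign now +1
(3011/1553): 3011 mod 1553 = 1458, so (3011/1553) = (1458/1553)
factor out 2^1: 1458 = 2^1·729; with 1553 mod 8 = 1, (2/1553) = +1; sign now +1; continue with (729/1553)
flip (729/1553) -> (1553/729): both odd, 729 mod 4 = 1, 1553 mod 4 = 1, so the flip contributes +1; sign now +1
(1553/729): 1553 mod 729 = 95, so (1553/729) = (95/729)
flip (95/729) -> (729/95): both odd, 95 mod 4 = 3, 729 mod 4 = 1, so the flip contributes +1; sign now +1
(729/95): 729 mod 95 = 64, so (729/95) = (64/95)
factor out 2^6: 64 = 2^6·1; with 95 mod 8 = 7, (2/95) = +1; sign now +1; continue with (1/95)
reached (1/95) = 1, so the symbol is +1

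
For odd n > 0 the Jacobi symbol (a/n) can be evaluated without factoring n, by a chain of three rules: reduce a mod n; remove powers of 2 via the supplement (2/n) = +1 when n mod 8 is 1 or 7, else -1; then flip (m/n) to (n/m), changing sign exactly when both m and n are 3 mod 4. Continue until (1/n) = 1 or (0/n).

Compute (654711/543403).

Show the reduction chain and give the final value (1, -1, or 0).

(654711/543403): 654711 mod 543403 = 111308, so (654711/543403) = (111308/543403)
factor out 2^2: 111308 = 2^2·27827; with 543403 mod 8 = 3, (2/543403) = -1; sign now +1; continue with (27827/543403)
flip (27827/543403) -> (543403/27827): both odd, 27827 mod 4 = 3, 543403 mod 4 = 3, so the flip contributes -1; sign now -1
(543403/27827): 543403 mod 27827 = 14690, so (543403/27827) = (14690/27827)
factor out 2^1: 14690 = 2^1·7345; with 27827 mod 8 = 3, (2/27827) = -1; sign now +1; continue with (7345/27827)
flip (7345/27827) -> (27827/7345): both odd, 7345 mod 4 = 1, 27827 mod 4 = 3, so the flip contributes +1; sign now +1
(27827/7345): 27827 mod 7345 = 5792, so (27827/7345) = (5792/7345)
factor out 2^5: 5792 = 2^5·181; with 7345 mod 8 = 1, (2/7345) = +1; sign now +1; continue with (181/7345)
flip (181/7345) -> (7345/181): both odd, 181 mod 4 = 1, 7345 mod 4 = 1, so the flip contributes +1; sign now +1
(7345/181): 7345 mod 181 = 105, so (7345/181) = (105/181)
flip (105/181) -> (181/105): both odd, 105 mod 4 = 1, 181 mod 4 = 1, so the flip contributes +1; sign now +1
(181/105): 181 mod 105 = 76, so (181/105) = (76/105)
factor out 2^2: 76 = 2^2·19; with 105 mod 8 = 1, (2/105) = +1; sign now +1; continue with (19/105)
flip (19/105) -> (105/19): both odd, 19 mod 4 = 3, 105 mod 4 = 1, so the flip contributes +1; sign now +1
(105/19): 105 mod 19 = 10, so (105/19) = (10/19)
factor out 2^1: 10 = 2^1·5; with 19 mod 8 = 3, (2/19) = -1; sign now -1; continue with (5/19)
flip (5/19) -> (19/5): both odd, 5 mod 4 = 1, 19 mod 4 = 3, so the flip contributes +1; sign now -1
(19/5): 19 mod 5 = 4, so (19/5) = (4/5)
factor out 2^2: 4 = 2^2·1; with 5 mod 8 = 5, (2/5) = -1; sign now -1; continue with (1/5)
reached (1/5) = 1, so the symbol is -1

-1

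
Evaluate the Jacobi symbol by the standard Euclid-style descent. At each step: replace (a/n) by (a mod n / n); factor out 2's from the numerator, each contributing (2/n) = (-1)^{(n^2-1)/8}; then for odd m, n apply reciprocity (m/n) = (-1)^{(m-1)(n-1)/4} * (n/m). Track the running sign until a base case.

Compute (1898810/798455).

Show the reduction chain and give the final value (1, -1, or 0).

0

(1898810/798455) = (301900/798455)   [reduce mod 798455]
301900 = 2^2·75475; (2/798455) = +1 since 798455 mod 8 = 7, so (301900/798455) = (+1)^2·(75475/798455); sign now +1
reciprocity: (75475/798455) = -1·(798455/75475) since 75475 mod 4 = 3, 798455 mod 4 = 3; sign now -1
(798455/75475) = (43705/75475)   [reduce mod 75475]
reciprocity: (43705/75475) = +1·(75475/43705) since 43705 mod 4 = 1, 75475 mod 4 = 3; sign now -1
(75475/43705) = (31770/43705)   [reduce mod 43705]
31770 = 2^1·15885; (2/43705) = +1 since 43705 mod 8 = 1, so (31770/43705) = (+1)^1·(15885/43705); sign now -1
reciprocity: (15885/43705) = +1·(43705/15885) since 15885 mod 4 = 1, 43705 mod 4 = 1; sign now -1
(43705/15885) = (11935/15885)   [reduce mod 15885]
reciprocity: (11935/15885) = +1·(15885/11935) since 11935 mod 4 = 3, 15885 mod 4 = 1; sign now -1
(15885/11935) = (3950/11935)   [reduce mod 11935]
3950 = 2^1·1975; (2/11935) = +1 since 11935 mod 8 = 7, so (3950/11935) = (+1)^1·(1975/11935); sign now -1
reciprocity: (1975/11935) = -1·(11935/1975) since 1975 mod 4 = 3, 11935 mod 4 = 3; sign now +1
(11935/1975) = (85/1975)   [reduce mod 1975]
reciprocity: (85/1975) = +1·(1975/85) since 85 mod 4 = 1, 1975 mod 4 = 3; sign now +1
(1975/85) = (20/85)   [reduce mod 85]
20 = 2^2·5; (2/85) = -1 since 85 mod 8 = 5, so (20/85) = (-1)^2·(5/85); sign now +1
reciprocity: (5/85) = +1·(85/5) since 5 mod 4 = 1, 85 mod 4 = 1; sign now +1
(85/5) = (0/5)   [reduce mod 5]
(0/5) = 0   [gcd(a, n) > 1]; final value = 0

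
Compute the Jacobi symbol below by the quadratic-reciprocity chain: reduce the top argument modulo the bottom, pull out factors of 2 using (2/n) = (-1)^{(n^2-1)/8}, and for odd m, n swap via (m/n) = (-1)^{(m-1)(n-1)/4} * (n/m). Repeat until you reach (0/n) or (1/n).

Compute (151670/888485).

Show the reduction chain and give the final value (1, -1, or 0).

0

factor out 2^1: 151670 = 2^1·75835; with 888485 mod 8 = 5, (2/888485) = -1; sign now -1; continue with (75835/888485)
flip (75835/888485) -> (888485/75835): both odd, 75835 mod 4 = 3, 888485 mod 4 = 1, so the flip contributes +1; sign now -1
(888485/75835): 888485 mod 75835 = 54300, so (888485/75835) = (54300/75835)
factor out 2^2: 54300 = 2^2·13575; with 75835 mod 8 = 3, (2/75835) = -1; sign now -1; continue with (13575/75835)
flip (13575/75835) -> (75835/13575): both odd, 13575 mod 4 = 3, 75835 mod 4 = 3, so the flip contributes -1; sign now +1
(75835/13575): 75835 mod 13575 = 7960, so (75835/13575) = (7960/13575)
factor out 2^3: 7960 = 2^3·995; with 13575 mod 8 = 7, (2/13575) = +1; sign now +1; continue with (995/13575)
flip (995/13575) -> (13575/995): both odd, 995 mod 4 = 3, 13575 mod 4 = 3, so the flip contributes -1; sign now -1
(13575/995): 13575 mod 995 = 640, so (13575/995) = (640/995)
factor out 2^7: 640 = 2^7·5; with 995 mod 8 = 3, (2/995) = -1; sign now +1; continue with (5/995)
flip (5/995) -> (995/5): both odd, 5 mod 4 = 1, 995 mod 4 = 3, so the flip contributes +1; sign now +1
(995/5): 995 mod 5 = 0, so (995/5) = (0/5)
reached (0/5); gcd(a, n) > 1, so (0/5) = 0 and the symbol is 0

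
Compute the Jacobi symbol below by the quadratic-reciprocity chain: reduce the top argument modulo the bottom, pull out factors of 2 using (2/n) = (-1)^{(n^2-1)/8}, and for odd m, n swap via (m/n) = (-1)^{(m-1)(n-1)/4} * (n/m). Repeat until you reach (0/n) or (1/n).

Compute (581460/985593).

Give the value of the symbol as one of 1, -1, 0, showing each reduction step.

0

factor out 2^2: 581460 = 2^2·145365; with 985593 mod 8 = 1, (2/985593) = +1; sign now +1; continue with (145365/985593)
flip (145365/985593) -> (985593/145365): both odd, 145365 mod 4 = 1, 985593 mod 4 = 1, so the flip contributes +1; sign now +1
(985593/145365): 985593 mod 145365 = 113403, so (985593/145365) = (113403/145365)
flip (113403/145365) -> (145365/113403): both odd, 113403 mod 4 = 3, 145365 mod 4 = 1, so the flip contributes +1; sign now +1
(145365/113403): 145365 mod 113403 = 31962, so (145365/113403) = (31962/113403)
factor out 2^1: 31962 = 2^1·15981; with 113403 mod 8 = 3, (2/113403) = -1; sign now -1; continue with (15981/113403)
flip (15981/113403) -> (113403/15981): both odd, 15981 mod 4 = 1, 113403 mod 4 = 3, so the flip contributes +1; sign now -1
(113403/15981): 113403 mod 15981 = 1536, so (113403/15981) = (1536/15981)
factor out 2^9: 1536 = 2^9·3; with 15981 mod 8 = 5, (2/15981) = -1; sign now +1; continue with (3/15981)
flip (3/15981) -> (15981/3): both odd, 3 mod 4 = 3, 15981 mod 4 = 1, so the flip contributes +1; sign now +1
(15981/3): 15981 mod 3 = 0, so (15981/3) = (0/3)
reached (0/3); gcd(a, n) > 1, so (0/3) = 0 and the symbol is 0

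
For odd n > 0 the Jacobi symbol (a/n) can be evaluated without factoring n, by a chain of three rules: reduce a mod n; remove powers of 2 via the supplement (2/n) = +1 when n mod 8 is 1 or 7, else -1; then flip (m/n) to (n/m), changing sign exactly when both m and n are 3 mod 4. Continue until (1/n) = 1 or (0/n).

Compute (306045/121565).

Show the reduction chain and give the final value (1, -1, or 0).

0

(306045/121565): 306045 mod 121565 = 62915, so (306045/121565) = (62915/121565)
flip (62915/121565) -> (121565/62915): both odd, 62915 mod 4 = 3, 121565 mod 4 = 1, so the flip contributes +1; sign now +1
(121565/62915): 121565 mod 62915 = 58650, so (121565/62915) = (58650/62915)
factor out 2^1: 58650 = 2^1·29325; with 62915 mod 8 = 3, (2/62915) = -1; sign now -1; continue with (29325/62915)
flip (29325/62915) -> (62915/29325): both odd, 29325 mod 4 = 1, 62915 mod 4 = 3, so the flip contributes +1; sign now -1
(62915/29325): 62915 mod 29325 = 4265, so (62915/29325) = (4265/29325)
flip (4265/29325) -> (29325/4265): both odd, 4265 mod 4 = 1, 29325 mod 4 = 1, so the flip contributes +1; sign now -1
(29325/4265): 29325 mod 4265 = 3735, so (29325/4265) = (3735/4265)
flip (3735/4265) -> (4265/3735): both odd, 3735 mod 4 = 3, 4265 mod 4 = 1, so the flip contributes +1; sign now -1
(4265/3735): 4265 mod 3735 = 530, so (4265/3735) = (530/3735)
factor out 2^1: 530 = 2^1·265; with 3735 mod 8 = 7, (2/3735) = +1; sign now -1; continue with (265/3735)
flip (265/3735) -> (3735/265): both odd, 265 mod 4 = 1, 3735 mod 4 = 3, so the flip contributes +1; sign now -1
(3735/265): 3735 mod 265 = 25, so (3735/265) = (25/265)
flip (25/265) -> (265/25): both odd, 25 mod 4 = 1, 265 mod 4 = 1, so the flip contributes +1; sign now -1
(265/25): 265 mod 25 = 15, so (265/25) = (15/25)
flip (15/25) -> (25/15): both odd, 15 mod 4 = 3, 25 mod 4 = 1, so the flip contributes +1; sign now -1
(25/15): 25 mod 15 = 10, so (25/15) = (10/15)
factor out 2^1: 10 = 2^1·5; with 15 mod 8 = 7, (2/15) = +1; sign now -1; continue with (5/15)
flip (5/15) -> (15/5): both odd, 5 mod 4 = 1, 15 mod 4 = 3, so the flip contributes +1; sign now -1
(15/5): 15 mod 5 = 0, so (15/5) = (0/5)
reached (0/5); gcd(a, n) > 1, so (0/5) = 0 and the symbol is 0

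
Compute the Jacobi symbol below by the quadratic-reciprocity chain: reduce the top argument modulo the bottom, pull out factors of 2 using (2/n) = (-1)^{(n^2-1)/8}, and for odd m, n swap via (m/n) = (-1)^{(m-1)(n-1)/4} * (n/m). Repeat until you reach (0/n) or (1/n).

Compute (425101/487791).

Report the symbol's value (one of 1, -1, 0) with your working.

1

flip (425101/487791) -> (487791/425101): both odd, 425101 mod 4 = 1, 487791 mod 4 = 3, so the flip contributes +1; sign now +1
(487791/425101): 487791 mod 425101 = 62690, so (487791/425101) = (62690/425101)
factor out 2^1: 62690 = 2^1·31345; with 425101 mod 8 = 5, (2/425101) = -1; sign now -1; continue with (31345/425101)
flip (31345/425101) -> (425101/31345): both odd, 31345 mod 4 = 1, 425101 mod 4 = 1, so the flip contributes +1; sign now -1
(425101/31345): 425101 mod 31345 = 17616, so (425101/31345) = (17616/31345)
factor out 2^4: 17616 = 2^4·1101; with 31345 mod 8 = 1, (2/31345) = +1; sign now -1; continue with (1101/31345)
flip (1101/31345) -> (31345/1101): both odd, 1101 mod 4 = 1, 31345 mod 4 = 1, so the flip contributes +1; sign now -1
(31345/1101): 31345 mod 1101 = 517, so (31345/1101) = (517/1101)
flip (517/1101) -> (1101/517): both odd, 517 mod 4 = 1, 1101 mod 4 = 1, so the flip contributes +1; sign now -1
(1101/517): 1101 mod 517 = 67, so (1101/517) = (67/517)
flip (67/517) -> (517/67): both odd, 67 mod 4 = 3, 517 mod 4 = 1, so the flip contributes +1; sign now -1
(517/67): 517 mod 67 = 48, so (517/67) = (48/67)
factor out 2^4: 48 = 2^4·3; with 67 mod 8 = 3, (2/67) = -1; sign now -1; continue with (3/67)
flip (3/67) -> (67/3): both odd, 3 mod 4 = 3, 67 mod 4 = 3, so the flip contributes -1; sign now +1
(67/3): 67 mod 3 = 1, so (67/3) = (1/3)
reached (1/3) = 1, so the symbol is +1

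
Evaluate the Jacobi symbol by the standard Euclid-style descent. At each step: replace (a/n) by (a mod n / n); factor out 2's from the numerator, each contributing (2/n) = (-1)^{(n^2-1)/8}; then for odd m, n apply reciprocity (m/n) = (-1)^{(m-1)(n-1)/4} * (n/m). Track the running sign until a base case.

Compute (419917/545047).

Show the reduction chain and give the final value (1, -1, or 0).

-1

flip (419917/545047) -> (545047/419917): both odd, 419917 mod 4 = 1, 545047 mod 4 = 3, so the flip contributes +1; sign now +1
(545047/419917): 545047 mod 419917 = 125130, so (545047/419917) = (125130/419917)
factor out 2^1: 125130 = 2^1·62565; with 419917 mod 8 = 5, (2/419917) = -1; sign now -1; continue with (62565/419917)
flip (62565/419917) -> (419917/62565): both odd, 62565 mod 4 = 1, 419917 mod 4 = 1, so the flip contributes +1; sign now -1
(419917/62565): 419917 mod 62565 = 44527, so (419917/62565) = (44527/62565)
flip (44527/62565) -> (62565/44527): both odd, 44527 mod 4 = 3, 62565 mod 4 = 1, so the flip contributes +1; sign now -1
(62565/44527): 62565 mod 44527 = 18038, so (62565/44527) = (18038/44527)
factor out 2^1: 18038 = 2^1·9019; with 44527 mod 8 = 7, (2/44527) = +1; sign now -1; continue with (9019/44527)
flip (9019/44527) -> (44527/9019): both odd, 9019 mod 4 = 3, 44527 mod 4 = 3, so the flip contributes -1; sign now +1
(44527/9019): 44527 mod 9019 = 8451, so (44527/9019) = (8451/9019)
flip (8451/9019) -> (9019/8451): both odd, 8451 mod 4 = 3, 9019 mod 4 = 3, so the flip contributes -1; sign now -1
(9019/8451): 9019 mod 8451 = 568, so (9019/8451) = (568/8451)
factor out 2^3: 568 = 2^3·71; with 8451 mod 8 = 3, (2/8451) = -1; sign now +1; continue with (71/8451)
flip (71/8451) -> (8451/71): both odd, 71 mod 4 = 3, 8451 mod 4 = 3, so the flip contributes -1; sign now -1
(8451/71): 8451 mod 71 = 2, so (8451/71) = (2/71)
factor out 2^1: 2 = 2^1·1; with 71 mod 8 = 7, (2/71) = +1; sign now -1; continue with (1/71)
reached (1/71) = 1, so the symbol is -1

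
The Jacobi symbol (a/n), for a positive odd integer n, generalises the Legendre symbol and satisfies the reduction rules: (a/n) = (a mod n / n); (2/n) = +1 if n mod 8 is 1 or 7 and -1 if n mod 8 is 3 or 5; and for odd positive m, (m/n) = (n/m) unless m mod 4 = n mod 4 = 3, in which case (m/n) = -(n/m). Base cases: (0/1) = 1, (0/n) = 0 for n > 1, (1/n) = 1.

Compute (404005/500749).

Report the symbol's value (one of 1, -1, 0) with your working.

-1

flip (404005/500749) -> (500749/404005): both odd, 404005 mod 4 = 1, 500749 mod 4 = 1, so the flip contributes +1; sign now +1
(500749/404005): 500749 mod 404005 = 96744, so (500749/404005) = (96744/404005)
factor out 2^3: 96744 = 2^3·12093; with 404005 mod 8 = 5, (2/404005) = -1; sign now -1; continue with (12093/404005)
flip (12093/404005) -> (404005/12093): both odd, 12093 mod 4 = 1, 404005 mod 4 = 1, so the flip contributes +1; sign now -1
(404005/12093): 404005 mod 12093 = 4936, so (404005/12093) = (4936/12093)
factor out 2^3: 4936 = 2^3·617; with 12093 mod 8 = 5, (2/12093) = -1; sign now +1; continue with (617/12093)
flip (617/12093) -> (12093/617): both odd, 617 mod 4 = 1, 12093 mod 4 = 1, so the flip contributes +1; sign now +1
(12093/617): 12093 mod 617 = 370, so (12093/617) = (370/617)
factor out 2^1: 370 = 2^1·185; with 617 mod 8 = 1, (2/617) = +1; sign now +1; continue with (185/617)
flip (185/617) -> (617/185): both odd, 185 mod 4 = 1, 617 mod 4 = 1, so the flip contributes +1; sign now +1
(617/185): 617 mod 185 = 62, so (617/185) = (62/185)
factor out 2^1: 62 = 2^1·31; with 185 mod 8 = 1, (2/185) = +1; sign now +1; continue with (31/185)
flip (31/185) -> (185/31): both odd, 31 mod 4 = 3, 185 mod 4 = 1, so the flip contributes +1; sign now +1
(185/31): 185 mod 31 = 30, so (185/31) = (30/31)
factor out 2^1: 30 = 2^1·15; with 31 mod 8 = 7, (2/31) = +1; sign now +1; continue with (15/31)
flip (15/31) -> (31/15): both odd, 15 mod 4 = 3, 31 mod 4 = 3, so the flip contributes -1; sign now -1
(31/15): 31 mod 15 = 1, so (31/15) = (1/15)
reached (1/15) = 1, so the symbol is -1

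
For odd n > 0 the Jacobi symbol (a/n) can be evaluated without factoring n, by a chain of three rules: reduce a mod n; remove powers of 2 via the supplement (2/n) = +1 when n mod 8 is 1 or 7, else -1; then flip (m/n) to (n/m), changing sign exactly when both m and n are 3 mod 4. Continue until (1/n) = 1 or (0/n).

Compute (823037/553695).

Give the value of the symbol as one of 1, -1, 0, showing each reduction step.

(823037/553695) = (269342/553695)   [reduce mod 553695]
269342 = 2^1·134671; (2/553695) = +1 since 553695 mod 8 = 7, so (269342/553695) = (+1)^1·(134671/553695); sign now +1
reciprocity: (134671/553695) = -1·(553695/134671) since 134671 mod 4 = 3, 553695 mod 4 = 3; sign now -1
(553695/134671) = (15011/134671)   [reduce mod 134671]
reciprocity: (15011/134671) = -1·(134671/15011) since 15011 mod 4 = 3, 134671 mod 4 = 3; sign now +1
(134671/15011) = (14583/15011)   [reduce mod 15011]
reciprocity: (14583/15011) = -1·(15011/14583) since 14583 mod 4 = 3, 15011 mod 4 = 3; sign now -1
(15011/14583) = (428/14583)   [reduce mod 14583]
428 = 2^2·107; (2/14583) = +1 since 14583 mod 8 = 7, so (428/14583) = (+1)^2·(107/14583); sign now -1
reciprocity: (107/14583) = -1·(14583/107) since 107 mod 4 = 3, 14583 mod 4 = 3; sign now +1
(14583/107) = (31/107)   [reduce mod 107]
reciprocity: (31/107) = -1·(107/31) since 31 mod 4 = 3, 107 mod 4 = 3; sign now -1
(107/31) = (14/31)   [reduce mod 31]
14 = 2^1·7; (2/31) = +1 since 31 mod 8 = 7, so (14/31) = (+1)^1·(7/31); sign now -1
reciprocity: (7/31) = -1·(31/7) since 7 mod 4 = 3, 31 mod 4 = 3; sign now +1
(31/7) = (3/7)   [reduce mod 7]
reciprocity: (3/7) = -1·(7/3) since 3 mod 4 = 3, 7 mod 4 = 3; sign now -1
(7/3) = (1/3)   [reduce mod 3]
(1/3) = 1; final value = sign = -1

-1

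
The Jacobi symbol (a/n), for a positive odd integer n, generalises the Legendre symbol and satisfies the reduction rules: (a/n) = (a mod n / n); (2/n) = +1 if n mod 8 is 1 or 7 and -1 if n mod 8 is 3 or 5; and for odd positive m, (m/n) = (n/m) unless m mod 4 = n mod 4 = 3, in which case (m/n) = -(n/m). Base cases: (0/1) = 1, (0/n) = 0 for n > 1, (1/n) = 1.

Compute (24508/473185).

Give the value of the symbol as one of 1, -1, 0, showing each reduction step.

1

24508 = 2^2·6127; (2/473185) = +1 since 473185 mod 8 = 1, so (24508/473185) = (+1)^2·(6127/473185); sign now +1
reciprocity: (6127/473185) = +1·(473185/6127) since 6127 mod 4 = 3, 473185 mod 4 = 1; sign now +1
(473185/6127) = (1406/6127)   [reduce mod 6127]
1406 = 2^1·703; (2/6127) = +1 since 6127 mod 8 = 7, so (1406/6127) = (+1)^1·(703/6127); sign now +1
reciprocity: (703/6127) = -1·(6127/703) since 703 mod 4 = 3, 6127 mod 4 = 3; sign now -1
(6127/703) = (503/703)   [reduce mod 703]
reciprocity: (503/703) = -1·(703/503) since 503 mod 4 = 3, 703 mod 4 = 3; sign now +1
(703/503) = (200/503)   [reduce mod 503]
200 = 2^3·25; (2/503) = +1 since 503 mod 8 = 7, so (200/503) = (+1)^3·(25/503); sign now +1
reciprocity: (25/503) = +1·(503/25) since 25 mod 4 = 1, 503 mod 4 = 3; sign now +1
(503/25) = (3/25)   [reduce mod 25]
reciprocity: (3/25) = +1·(25/3) since 3 mod 4 = 3, 25 mod 4 = 1; sign now +1
(25/3) = (1/3)   [reduce mod 3]
(1/3) = 1; final value = sign = +1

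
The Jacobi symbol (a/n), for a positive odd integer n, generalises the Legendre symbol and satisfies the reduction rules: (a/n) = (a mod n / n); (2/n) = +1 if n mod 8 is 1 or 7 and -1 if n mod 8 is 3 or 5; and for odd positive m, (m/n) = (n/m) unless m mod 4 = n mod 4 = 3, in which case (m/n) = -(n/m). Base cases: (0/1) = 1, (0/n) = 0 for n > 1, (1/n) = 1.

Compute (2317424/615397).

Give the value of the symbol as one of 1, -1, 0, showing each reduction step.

-1

(2317424/615397): 2317424 mod 615397 = 471233, so (2317424/615397) = (471233/615397)
flip (471233/615397) -> (615397/471233): both odd, 471233 mod 4 = 1, 615397 mod 4 = 1, so the flip contributes +1; sign now +1
(615397/471233): 615397 mod 471233 = 144164, so (615397/471233) = (144164/471233)
factor out 2^2: 144164 = 2^2·36041; with 471233 mod 8 = 1, (2/471233) = +1; sign now +1; continue with (36041/471233)
flip (36041/471233) -> (471233/36041): both odd, 36041 mod 4 = 1, 471233 mod 4 = 1, so the flip contributes +1; sign now +1
(471233/36041): 471233 mod 36041 = 2700, so (471233/36041) = (2700/36041)
factor out 2^2: 2700 = 2^2·675; with 36041 mod 8 = 1, (2/36041) = +1; sign now +1; continue with (675/36041)
flip (675/36041) -> (36041/675): both odd, 675 mod 4 = 3, 36041 mod 4 = 1, so the flip contributes +1; sign now +1
(36041/675): 36041 mod 675 = 266, so (36041/675) = (266/675)
factor out 2^1: 266 = 2^1·133; with 675 mod 8 = 3, (2/675) = -1; sign now -1; continue with (133/675)
flip (133/675) -> (675/133): both odd, 133 mod 4 = 1, 675 mod 4 = 3, so the flip contributes +1; sign now -1
(675/133): 675 mod 133 = 10, so (675/133) = (10/133)
factor out 2^1: 10 = 2^1·5; with 133 mod 8 = 5, (2/133) = -1; sign now +1; continue with (5/133)
flip (5/133) -> (133/5): both odd, 5 mod 4 = 1, 133 mod 4 = 1, so the flip contributes +1; sign now +1
(133/5): 133 mod 5 = 3, so (133/5) = (3/5)
flip (3/5) -> (5/3): both odd, 3 mod 4 = 3, 5 mod 4 = 1, so the flip contributes +1; sign now +1
(5/3): 5 mod 3 = 2, so (5/3) = (2/3)
factor out 2^1: 2 = 2^1·1; with 3 mod 8 = 3, (2/3) = -1; sign now -1; continue with (1/3)
reached (1/3) = 1, so the symbol is -1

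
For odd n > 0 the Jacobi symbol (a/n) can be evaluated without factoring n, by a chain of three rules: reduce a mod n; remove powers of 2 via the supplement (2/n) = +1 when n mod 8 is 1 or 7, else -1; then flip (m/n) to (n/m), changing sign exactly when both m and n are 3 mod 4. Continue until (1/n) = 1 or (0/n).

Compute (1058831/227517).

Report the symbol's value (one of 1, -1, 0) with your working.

(1058831/227517) = (148763/227517)   [reduce mod 227517]
reciprocity: (148763/227517) = +1·(227517/148763) since 148763 mod 4 = 3, 227517 mod 4 = 1; sign now +1
(227517/148763) = (78754/148763)   [reduce mod 148763]
78754 = 2^1·39377; (2/148763) = -1 since 148763 mod 8 = 3, so (78754/148763) = (-1)^1·(39377/148763); sign now -1
reciprocity: (39377/148763) = +1·(148763/39377) since 39377 mod 4 = 1, 148763 mod 4 = 3; sign now -1
(148763/39377) = (30632/39377)   [reduce mod 39377]
30632 = 2^3·3829; (2/39377) = +1 since 39377 mod 8 = 1, so (30632/39377) = (+1)^3·(3829/39377); sign now -1
reciprocity: (3829/39377) = +1·(39377/3829) since 3829 mod 4 = 1, 39377 mod 4 = 1; sign now -1
(39377/3829) = (1087/3829)   [reduce mod 3829]
reciprocity: (1087/3829) = +1·(3829/1087) since 1087 mod 4 = 3, 3829 mod 4 = 1; sign now -1
(3829/1087) = (568/1087)   [reduce mod 1087]
568 = 2^3·71; (2/1087) = +1 since 1087 mod 8 = 7, so (568/1087) = (+1)^3·(71/1087); sign now -1
reciprocity: (71/1087) = -1·(1087/71) since 71 mod 4 = 3, 1087 mod 4 = 3; sign now +1
(1087/71) = (22/71)   [reduce mod 71]
22 = 2^1·11; (2/71) = +1 since 71 mod 8 = 7, so (22/71) = (+1)^1·(11/71); sign now +1
reciprocity: (11/71) = -1·(71/11) since 11 mod 4 = 3, 71 mod 4 = 3; sign now -1
(71/11) = (5/11)   [reduce mod 11]
reciprocity: (5/11) = +1·(11/5) since 5 mod 4 = 1, 11 mod 4 = 3; sign now -1
(11/5) = (1/5)   [reduce mod 5]
(1/5) = 1; final value = sign = -1

-1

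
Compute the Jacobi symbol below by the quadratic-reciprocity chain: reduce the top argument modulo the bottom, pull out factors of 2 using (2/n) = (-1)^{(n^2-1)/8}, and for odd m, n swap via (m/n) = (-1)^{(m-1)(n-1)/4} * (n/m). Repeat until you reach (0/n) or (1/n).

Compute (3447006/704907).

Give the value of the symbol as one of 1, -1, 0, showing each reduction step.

0

(3447006/704907) = (627378/704907)   [reduce mod 704907]
627378 = 2^1·313689; (2/704907) = -1 since 704907 mod 8 = 3, so (627378/704907) = (-1)^1·(313689/704907); sign now -1
reciprocity: (313689/704907) = +1·(704907/313689) since 313689 mod 4 = 1, 704907 mod 4 = 3; sign now -1
(704907/313689) = (77529/313689)   [reduce mod 313689]
reciprocity: (77529/313689) = +1·(313689/77529) since 77529 mod 4 = 1, 313689 mod 4 = 1; sign now -1
(313689/77529) = (3573/77529)   [reduce mod 77529]
reciprocity: (3573/77529) = +1·(77529/3573) since 3573 mod 4 = 1, 77529 mod 4 = 1; sign now -1
(77529/3573) = (2496/3573)   [reduce mod 3573]
2496 = 2^6·39; (2/3573) = -1 since 3573 mod 8 = 5, so (2496/3573) = (-1)^6·(39/3573); sign now -1
reciprocity: (39/3573) = +1·(3573/39) since 39 mod 4 = 3, 3573 mod 4 = 1; sign now -1
(3573/39) = (24/39)   [reduce mod 39]
24 = 2^3·3; (2/39) = +1 since 39 mod 8 = 7, so (24/39) = (+1)^3·(3/39); sign now -1
reciprocity: (3/39) = -1·(39/3) since 3 mod 4 = 3, 39 mod 4 = 3; sign now +1
(39/3) = (0/3)   [reduce mod 3]
(0/3) = 0   [gcd(a, n) > 1]; final value = 0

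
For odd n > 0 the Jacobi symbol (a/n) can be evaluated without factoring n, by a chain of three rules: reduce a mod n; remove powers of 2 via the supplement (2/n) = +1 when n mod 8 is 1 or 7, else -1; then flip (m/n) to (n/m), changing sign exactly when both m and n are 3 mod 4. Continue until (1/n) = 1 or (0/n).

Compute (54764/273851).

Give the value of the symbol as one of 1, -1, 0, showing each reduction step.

1

factor out 2^2: 54764 = 2^2·13691; with 273851 mod 8 = 3, (2/273851) = -1; sign now +1; continue with (13691/273851)
flip (13691/273851) -> (273851/13691): both odd, 13691 mod 4 = 3, 273851 mod 4 = 3, so the flip contributes -1; sign now -1
(273851/13691): 273851 mod 13691 = 31, so (273851/13691) = (31/13691)
flip (31/13691) -> (13691/31): both odd, 31 mod 4 = 3, 13691 mod 4 = 3, so the flip contributes -1; sign now +1
(13691/31): 13691 mod 31 = 20, so (13691/31) = (20/31)
factor out 2^2: 20 = 2^2·5; with 31 mod 8 = 7, (2/31) = +1; sign now +1; continue with (5/31)
flip (5/31) -> (31/5): both odd, 5 mod 4 = 1, 31 mod 4 = 3, so the flip contributes +1; sign now +1
(31/5): 31 mod 5 = 1, so (31/5) = (1/5)
reached (1/5) = 1, so the symbol is +1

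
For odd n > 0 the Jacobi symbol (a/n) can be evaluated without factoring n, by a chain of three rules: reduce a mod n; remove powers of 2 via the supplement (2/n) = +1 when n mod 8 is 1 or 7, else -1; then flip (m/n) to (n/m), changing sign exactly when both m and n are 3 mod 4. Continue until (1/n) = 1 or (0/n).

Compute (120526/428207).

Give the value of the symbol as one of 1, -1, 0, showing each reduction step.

-1

factor out 2^1: 120526 = 2^1·60263; with 428207 mod 8 = 7, (2/428207) = +1; sign now +1; continue with (60263/428207)
flip (60263/428207) -> (428207/60263): both odd, 60263 mod 4 = 3, 428207 mod 4 = 3, so the flip contributes -1; sign now -1
(428207/60263): 428207 mod 60263 = 6366, so (428207/60263) = (6366/60263)
factor out 2^1: 6366 = 2^1·3183; with 60263 mod 8 = 7, (2/60263) = +1; sign now -1; continue with (3183/60263)
flip (3183/60263) -> (60263/3183): both odd, 3183 mod 4 = 3, 60263 mod 4 = 3, so the flip contributes -1; sign now +1
(60263/3183): 60263 mod 3183 = 2969, so (60263/3183) = (2969/3183)
flip (2969/3183) -> (3183/2969): both odd, 2969 mod 4 = 1, 3183 mod 4 = 3, so the flip contributes +1; sign now +1
(3183/2969): 3183 mod 2969 = 214, so (3183/2969) = (214/2969)
factor out 2^1: 214 = 2^1·107; with 2969 mod 8 = 1, (2/2969) = +1; sign now +1; continue with (107/2969)
flip (107/2969) -> (2969/107): both odd, 107 mod 4 = 3, 2969 mod 4 = 1, so the flip contributes +1; sign now +1
(2969/107): 2969 mod 107 = 80, so (2969/107) = (80/107)
factor out 2^4: 80 = 2^4·5; with 107 mod 8 = 3, (2/107) = -1; sign now +1; continue with (5/107)
flip (5/107) -> (107/5): both odd, 5 mod 4 = 1, 107 mod 4 = 3, so the flip contributes +1; sign now +1
(107/5): 107 mod 5 = 2, so (107/5) = (2/5)
factor out 2^1: 2 = 2^1·1; with 5 mod 8 = 5, (2/5) = -1; sign now -1; continue with (1/5)
reached (1/5) = 1, so the symbol is -1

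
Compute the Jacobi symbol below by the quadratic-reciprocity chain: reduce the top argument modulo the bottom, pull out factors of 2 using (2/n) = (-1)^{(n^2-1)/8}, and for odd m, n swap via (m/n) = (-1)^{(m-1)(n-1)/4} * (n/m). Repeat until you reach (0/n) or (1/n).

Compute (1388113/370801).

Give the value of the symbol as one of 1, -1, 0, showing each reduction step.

1

(1388113/370801) = (275710/370801)   [reduce mod 370801]
275710 = 2^1·137855; (2/370801) = +1 since 370801 mod 8 = 1, so (275710/370801) = (+1)^1·(137855/370801); sign now +1
reciprocity: (137855/370801) = +1·(370801/137855) since 137855 mod 4 = 3, 370801 mod 4 = 1; sign now +1
(370801/137855) = (95091/137855)   [reduce mod 137855]
reciprocity: (95091/137855) = -1·(137855/95091) since 95091 mod 4 = 3, 137855 mod 4 = 3; sign now -1
(137855/95091) = (42764/95091)   [reduce mod 95091]
42764 = 2^2·10691; (2/95091) = -1 since 95091 mod 8 = 3, so (42764/95091) = (-1)^2·(10691/95091); sign now -1
reciprocity: (10691/95091) = -1·(95091/10691) since 10691 mod 4 = 3, 95091 mod 4 = 3; sign now +1
(95091/10691) = (9563/10691)   [reduce mod 10691]
reciprocity: (9563/10691) = -1·(10691/9563) since 9563 mod 4 = 3, 10691 mod 4 = 3; sign now -1
(10691/9563) = (1128/9563)   [reduce mod 9563]
1128 = 2^3·141; (2/9563) = -1 since 9563 mod 8 = 3, so (1128/9563) = (-1)^3·(141/9563); sign now +1
reciprocity: (141/9563) = +1·(9563/141) since 141 mod 4 = 1, 9563 mod 4 = 3; sign now +1
(9563/141) = (116/141)   [reduce mod 141]
116 = 2^2·29; (2/141) = -1 since 141 mod 8 = 5, so (116/141) = (-1)^2·(29/141); sign now +1
reciprocity: (29/141) = +1·(141/29) since 29 mod 4 = 1, 141 mod 4 = 1; sign now +1
(141/29) = (25/29)   [reduce mod 29]
reciprocity: (25/29) = +1·(29/25) since 25 mod 4 = 1, 29 mod 4 = 1; sign now +1
(29/25) = (4/25)   [reduce mod 25]
4 = 2^2·1; (2/25) = +1 since 25 mod 8 = 1, so (4/25) = (+1)^2·(1/25); sign now +1
(1/25) = 1; final value = sign = +1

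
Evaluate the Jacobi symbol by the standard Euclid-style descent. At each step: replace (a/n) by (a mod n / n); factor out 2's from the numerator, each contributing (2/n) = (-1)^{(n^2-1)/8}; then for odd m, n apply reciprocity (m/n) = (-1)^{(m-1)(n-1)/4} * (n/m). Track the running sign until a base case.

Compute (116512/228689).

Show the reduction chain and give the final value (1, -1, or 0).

-1

116512 = 2^5·3641; (2/228689) = +1 since 228689 mod 8 = 1, so (116512/228689) = (+1)^5·(3641/228689); sign now +1
reciprocity: (3641/228689) = +1·(228689/3641) since 3641 mod 4 = 1, 228689 mod 4 = 1; sign now +1
(228689/3641) = (2947/3641)   [reduce mod 3641]
reciprocity: (2947/3641) = +1·(3641/2947) since 2947 mod 4 = 3, 3641 mod 4 = 1; sign now +1
(3641/2947) = (694/2947)   [reduce mod 2947]
694 = 2^1·347; (2/2947) = -1 since 2947 mod 8 = 3, so (694/2947) = (-1)^1·(347/2947); sign now -1
reciprocity: (347/2947) = -1·(2947/347) since 347 mod 4 = 3, 2947 mod 4 = 3; sign now +1
(2947/347) = (171/347)   [reduce mod 347]
reciprocity: (171/347) = -1·(347/171) since 171 mod 4 = 3, 347 mod 4 = 3; sign now -1
(347/171) = (5/171)   [reduce mod 171]
reciprocity: (5/171) = +1·(171/5) since 5 mod 4 = 1, 171 mod 4 = 3; sign now -1
(171/5) = (1/5)   [reduce mod 5]
(1/5) = 1; final value = sign = -1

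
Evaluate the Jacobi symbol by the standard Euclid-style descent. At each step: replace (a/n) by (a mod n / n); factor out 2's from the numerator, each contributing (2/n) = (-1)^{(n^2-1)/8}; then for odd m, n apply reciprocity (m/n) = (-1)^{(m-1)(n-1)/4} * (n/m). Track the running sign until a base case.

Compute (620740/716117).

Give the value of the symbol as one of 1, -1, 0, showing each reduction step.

factor out 2^2: 620740 = 2^2·155185; with 716117 mod 8 = 5, (2/716117) = -1; sign now +1; continue with (155185/716117)
flip (155185/716117) -> (716117/155185): both odd, 155185 mod 4 = 1, 716117 mod 4 = 1, so the flip contributes +1; sign now +1
(716117/155185): 716117 mod 155185 = 95377, so (716117/155185) = (95377/155185)
flip (95377/155185) -> (155185/95377): both odd, 95377 mod 4 = 1, 155185 mod 4 = 1, so the flip contributes +1; sign now +1
(155185/95377): 155185 mod 95377 = 59808, so (155185/95377) = (59808/95377)
factor out 2^5: 59808 = 2^5·1869; with 95377 mod 8 = 1, (2/95377) = +1; sign now +1; continue with (1869/95377)
flip (1869/95377) -> (95377/1869): both odd, 1869 mod 4 = 1, 95377 mod 4 = 1, so the flip contributes +1; sign now +1
(95377/1869): 95377 mod 1869 = 58, so (95377/1869) = (58/1869)
factor out 2^1: 58 = 2^1·29; with 1869 mod 8 = 5, (2/1869) = -1; sign now -1; continue with (29/1869)
flip (29/1869) -> (1869/29): both odd, 29 mod 4 = 1, 1869 mod 4 = 1, so the flip contributes +1; sign now -1
(1869/29): 1869 mod 29 = 13, so (1869/29) = (13/29)
flip (13/29) -> (29/13): both odd, 13 mod 4 = 1, 29 mod 4 = 1, so the flip contributes +1; sign now -1
(29/13): 29 mod 13 = 3, so (29/13) = (3/13)
flip (3/13) -> (13/3): both odd, 3 mod 4 = 3, 13 mod 4 = 1, so the flip contributes +1; sign now -1
(13/3): 13 mod 3 = 1, so (13/3) = (1/3)
reached (1/3) = 1, so the symbol is -1

-1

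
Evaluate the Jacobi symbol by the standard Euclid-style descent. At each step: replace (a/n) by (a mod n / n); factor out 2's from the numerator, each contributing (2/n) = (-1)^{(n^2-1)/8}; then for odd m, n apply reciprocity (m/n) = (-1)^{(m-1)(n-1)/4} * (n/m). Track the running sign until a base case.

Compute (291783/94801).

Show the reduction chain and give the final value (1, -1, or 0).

(291783/94801) = (7380/94801)   [reduce mod 94801]
7380 = 2^2·1845; (2/94801) = +1 since 94801 mod 8 = 1, so (7380/94801) = (+1)^2·(1845/94801); sign now +1
reciprocity: (1845/94801) = +1·(94801/1845) since 1845 mod 4 = 1, 94801 mod 4 = 1; sign now +1
(94801/1845) = (706/1845)   [reduce mod 1845]
706 = 2^1·353; (2/1845) = -1 since 1845 mod 8 = 5, so (706/1845) = (-1)^1·(353/1845); sign now -1
reciprocity: (353/1845) = +1·(1845/353) since 353 mod 4 = 1, 1845 mod 4 = 1; sign now -1
(1845/353) = (80/353)   [reduce mod 353]
80 = 2^4·5; (2/353) = +1 since 353 mod 8 = 1, so (80/353) = (+1)^4·(5/353); sign now -1
reciprocity: (5/353) = +1·(353/5) since 5 mod 4 = 1, 353 mod 4 = 1; sign now -1
(353/5) = (3/5)   [reduce mod 5]
reciprocity: (3/5) = +1·(5/3) since 3 mod 4 = 3, 5 mod 4 = 1; sign now -1
(5/3) = (2/3)   [reduce mod 3]
2 = 2^1·1; (2/3) = -1 since 3 mod 8 = 3, so (2/3) = (-1)^1·(1/3); sign now +1
(1/3) = 1; final value = sign = +1

1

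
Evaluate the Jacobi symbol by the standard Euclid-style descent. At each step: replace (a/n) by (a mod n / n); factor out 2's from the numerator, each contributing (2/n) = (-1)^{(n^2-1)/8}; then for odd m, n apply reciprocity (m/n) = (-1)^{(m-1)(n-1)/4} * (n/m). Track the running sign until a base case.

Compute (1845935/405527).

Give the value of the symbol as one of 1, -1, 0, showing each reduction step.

(1845935/405527): 1845935 mod 405527 = 223827, so (1845935/405527) = (223827/405527)
flip (223827/405527) -> (405527/223827): both odd, 223827 mod 4 = 3, 405527 mod 4 = 3, so the flip contributes -1; sign now -1
(405527/223827): 405527 mod 223827 = 181700, so (405527/223827) = (181700/223827)
factor out 2^2: 181700 = 2^2·45425; with 223827 mod 8 = 3, (2/223827) = -1; sign now -1; continue with (45425/223827)
flip (45425/223827) -> (223827/45425): both odd, 45425 mod 4 = 1, 223827 mod 4 = 3, so the flip contributes +1; sign now -1
(223827/45425): 223827 mod 45425 = 42127, so (223827/45425) = (42127/45425)
flip (42127/45425) -> (45425/42127): both odd, 42127 mod 4 = 3, 45425 mod 4 = 1, so the flip contributes +1; sign now -1
(45425/42127): 45425 mod 42127 = 3298, so (45425/42127) = (3298/42127)
factor out 2^1: 3298 = 2^1·1649; with 42127 mod 8 = 7, (2/42127) = +1; sign now -1; continue with (1649/42127)
flip (1649/42127) -> (42127/1649): both odd, 1649 mod 4 = 1, 42127 mod 4 = 3, so the flip contributes +1; sign now -1
(42127/1649): 42127 mod 1649 = 902, so (42127/1649) = (902/1649)
factor out 2^1: 902 = 2^1·451; with 1649 mod 8 = 1, (2/1649) = +1; sign now -1; continue with (451/1649)
flip (451/1649) -> (1649/451): both odd, 451 mod 4 = 3, 1649 mod 4 = 1, so the flip contributes +1; sign now -1
(1649/451): 1649 mod 451 = 296, so (1649/451) = (296/451)
factor out 2^3: 296 = 2^3·37; with 451 mod 8 = 3, (2/451) = -1; sign now +1; continue with (37/451)
flip (37/451) -> (451/37): both odd, 37 mod 4 = 1, 451 mod 4 = 3, so the flip contributes +1; sign now +1
(451/37): 451 mod 37 = 7, so (451/37) = (7/37)
flip (7/37) -> (37/7): both odd, 7 mod 4 = 3, 37 mod 4 = 1, so the flip contributes +1; sign now +1
(37/7): 37 mod 7 = 2, so (37/7) = (2/7)
factor out 2^1: 2 = 2^1·1; with 7 mod 8 = 7, (2/7) = +1; sign now +1; continue with (1/7)
reached (1/7) = 1, so the symbol is +1

1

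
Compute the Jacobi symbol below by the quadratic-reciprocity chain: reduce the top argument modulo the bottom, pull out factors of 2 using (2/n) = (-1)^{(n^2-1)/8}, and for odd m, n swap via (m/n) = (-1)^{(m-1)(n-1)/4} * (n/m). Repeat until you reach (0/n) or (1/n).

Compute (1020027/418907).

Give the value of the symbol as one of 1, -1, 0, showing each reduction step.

(1020027/418907) = (182213/418907)   [reduce mod 418907]
reciprocity: (182213/418907) = +1·(418907/182213) since 182213 mod 4 = 1, 418907 mod 4 = 3; sign now +1
(418907/182213) = (54481/182213)   [reduce mod 182213]
reciprocity: (54481/182213) = +1·(182213/54481) since 54481 mod 4 = 1, 182213 mod 4 = 1; sign now +1
(182213/54481) = (18770/54481)   [reduce mod 54481]
18770 = 2^1·9385; (2/54481) = +1 since 54481 mod 8 = 1, so (18770/54481) = (+1)^1·(9385/54481); sign now +1
reciprocity: (9385/54481) = +1·(54481/9385) since 9385 mod 4 = 1, 54481 mod 4 = 1; sign now +1
(54481/9385) = (7556/9385)   [reduce mod 9385]
7556 = 2^2·1889; (2/9385) = +1 since 9385 mod 8 = 1, so (7556/9385) = (+1)^2·(1889/9385); sign now +1
reciprocity: (1889/9385) = +1·(9385/1889) since 1889 mod 4 = 1, 9385 mod 4 = 1; sign now +1
(9385/1889) = (1829/1889)   [reduce mod 1889]
reciprocity: (1829/1889) = +1·(1889/1829) since 1829 mod 4 = 1, 1889 mod 4 = 1; sign now +1
(1889/1829) = (60/1829)   [reduce mod 1829]
60 = 2^2·15; (2/1829) = -1 since 1829 mod 8 = 5, so (60/1829) = (-1)^2·(15/1829); sign now +1
reciprocity: (15/1829) = +1·(1829/15) since 15 mod 4 = 3, 1829 mod 4 = 1; sign now +1
(1829/15) = (14/15)   [reduce mod 15]
14 = 2^1·7; (2/15) = +1 since 15 mod 8 = 7, so (14/15) = (+1)^1·(7/15); sign now +1
reciprocity: (7/15) = -1·(15/7) since 7 mod 4 = 3, 15 mod 4 = 3; sign now -1
(15/7) = (1/7)   [reduce mod 7]
(1/7) = 1; final value = sign = -1

-1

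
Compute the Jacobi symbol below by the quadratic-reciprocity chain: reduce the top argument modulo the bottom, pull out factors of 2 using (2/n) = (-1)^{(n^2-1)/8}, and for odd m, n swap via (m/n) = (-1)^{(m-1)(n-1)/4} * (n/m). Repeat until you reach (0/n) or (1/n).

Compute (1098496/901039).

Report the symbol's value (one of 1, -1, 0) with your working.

1

(1098496/901039): 1098496 mod 901039 = 197457, so (1098496/901039) = (197457/901039)
flip (197457/901039) -> (901039/197457): both odd, 197457 mod 4 = 1, 901039 mod 4 = 3, so the flip contributes +1; sign now +1
(901039/197457): 901039 mod 197457 = 111211, so (901039/197457) = (111211/197457)
flip (111211/197457) -> (197457/111211): both odd, 111211 mod 4 = 3, 197457 mod 4 = 1, so the flip contributes +1; sign now +1
(197457/111211): 197457 mod 111211 = 86246, so (197457/111211) = (86246/111211)
factor out 2^1: 86246 = 2^1·43123; with 111211 mod 8 = 3, (2/111211) = -1; sign now -1; continue with (43123/111211)
flip (43123/111211) -> (111211/43123): both odd, 43123 mod 4 = 3, 111211 mod 4 = 3, so the flip contributes -1; sign now +1
(111211/43123): 111211 mod 43123 = 24965, so (111211/43123) = (24965/43123)
flip (24965/43123) -> (43123/24965): both odd, 24965 mod 4 = 1, 43123 mod 4 = 3, so the flip contributes +1; sign now +1
(43123/24965): 43123 mod 24965 = 18158, so (43123/24965) = (18158/24965)
factor out 2^1: 18158 = 2^1·9079; with 24965 mod 8 = 5, (2/24965) = -1; sign now -1; continue with (9079/24965)
flip (9079/24965) -> (24965/9079): both odd, 9079 mod 4 = 3, 24965 mod 4 = 1, so the flip contributes +1; sign now -1
(24965/9079): 24965 mod 9079 = 6807, so (24965/9079) = (6807/9079)
flip (6807/9079) -> (9079/6807): both odd, 6807 mod 4 = 3, 9079 mod 4 = 3, so the flip contributes -1; sign now +1
(9079/6807): 9079 mod 6807 = 2272, so (9079/6807) = (2272/6807)
factor out 2^5: 2272 = 2^5·71; with 6807 mod 8 = 7, (2/6807) = +1; sign now +1; continue with (71/6807)
flip (71/6807) -> (6807/71): both odd, 71 mod 4 = 3, 6807 mod 4 = 3, so the flip contributes -1; sign now -1
(6807/71): 6807 mod 71 = 62, so (6807/71) = (62/71)
factor out 2^1: 62 = 2^1·31; with 71 mod 8 = 7, (2/71) = +1; sign now -1; continue with (31/71)
flip (31/71) -> (71/31): both odd, 31 mod 4 = 3, 71 mod 4 = 3, so the flip contributes -1; sign now +1
(71/31): 71 mod 31 = 9, so (71/31) = (9/31)
flip (9/31) -> (31/9): both odd, 9 mod 4 = 1, 31 mod 4 = 3, so the flip contributes +1; sign now +1
(31/9): 31 mod 9 = 4, so (31/9) = (4/9)
factor out 2^2: 4 = 2^2·1; with 9 mod 8 = 1, (2/9) = +1; sign now +1; continue with (1/9)
reached (1/9) = 1, so the symbol is +1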